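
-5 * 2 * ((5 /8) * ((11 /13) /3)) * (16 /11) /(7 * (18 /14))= -100 /351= -0.28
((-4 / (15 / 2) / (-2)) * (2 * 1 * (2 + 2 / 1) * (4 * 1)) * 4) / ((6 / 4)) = 1024 / 45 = 22.76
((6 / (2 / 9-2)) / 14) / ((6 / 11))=-0.44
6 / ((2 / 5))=15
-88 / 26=-44 / 13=-3.38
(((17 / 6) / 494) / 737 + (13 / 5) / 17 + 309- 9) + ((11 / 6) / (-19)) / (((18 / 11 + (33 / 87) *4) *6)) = 300.15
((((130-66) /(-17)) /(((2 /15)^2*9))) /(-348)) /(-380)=-5 /28101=-0.00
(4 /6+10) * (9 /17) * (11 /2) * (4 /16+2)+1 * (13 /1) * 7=2735 /17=160.88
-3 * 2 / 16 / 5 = -3 / 40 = -0.08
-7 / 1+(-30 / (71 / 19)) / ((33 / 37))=-12497 / 781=-16.00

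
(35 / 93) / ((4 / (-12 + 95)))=2905 / 372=7.81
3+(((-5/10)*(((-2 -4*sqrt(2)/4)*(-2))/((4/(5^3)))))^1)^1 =-119/2 -125*sqrt(2)/4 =-103.69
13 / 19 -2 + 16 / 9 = 79 / 171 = 0.46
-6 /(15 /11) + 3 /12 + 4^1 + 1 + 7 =157 /20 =7.85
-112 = -112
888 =888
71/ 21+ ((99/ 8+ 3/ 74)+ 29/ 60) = 168659/ 10360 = 16.28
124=124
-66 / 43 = -1.53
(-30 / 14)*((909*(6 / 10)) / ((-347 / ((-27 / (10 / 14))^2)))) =4812.41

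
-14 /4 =-7 /2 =-3.50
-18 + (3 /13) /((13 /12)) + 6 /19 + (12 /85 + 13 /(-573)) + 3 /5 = -2619984766 /156391755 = -16.75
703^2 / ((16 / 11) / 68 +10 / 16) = 739336664 / 967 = 764567.39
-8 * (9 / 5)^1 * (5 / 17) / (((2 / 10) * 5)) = -72 / 17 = -4.24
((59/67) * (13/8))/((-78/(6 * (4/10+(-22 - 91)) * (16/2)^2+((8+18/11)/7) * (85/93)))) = 45669122929/57574440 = 793.22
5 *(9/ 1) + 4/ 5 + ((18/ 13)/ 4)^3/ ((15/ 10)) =2013667/ 43940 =45.83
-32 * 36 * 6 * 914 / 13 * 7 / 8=-5527872 / 13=-425220.92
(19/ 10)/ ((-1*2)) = -19/ 20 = -0.95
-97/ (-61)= 97/ 61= 1.59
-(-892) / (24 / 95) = 21185 / 6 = 3530.83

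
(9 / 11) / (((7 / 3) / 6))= 162 / 77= 2.10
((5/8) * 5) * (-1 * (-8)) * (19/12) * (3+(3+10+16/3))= 7600/9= 844.44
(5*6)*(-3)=-90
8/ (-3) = -8/ 3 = -2.67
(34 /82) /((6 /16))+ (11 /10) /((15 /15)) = 2713 /1230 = 2.21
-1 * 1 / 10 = -1 / 10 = -0.10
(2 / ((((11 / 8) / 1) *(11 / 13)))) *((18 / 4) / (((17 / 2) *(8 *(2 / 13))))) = 1521 / 2057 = 0.74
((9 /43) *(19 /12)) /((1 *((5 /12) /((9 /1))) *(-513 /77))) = -231 /215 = -1.07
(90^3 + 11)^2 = 531457038121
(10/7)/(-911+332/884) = -0.00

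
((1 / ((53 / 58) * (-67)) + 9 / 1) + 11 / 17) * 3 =28.89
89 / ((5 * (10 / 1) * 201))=89 / 10050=0.01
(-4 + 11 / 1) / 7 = 1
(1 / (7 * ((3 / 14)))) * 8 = 16 / 3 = 5.33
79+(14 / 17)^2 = 23027 / 289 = 79.68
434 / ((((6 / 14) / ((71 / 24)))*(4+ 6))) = 107849 / 360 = 299.58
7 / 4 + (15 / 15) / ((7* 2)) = 51 / 28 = 1.82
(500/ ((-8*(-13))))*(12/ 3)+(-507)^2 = 3341887/ 13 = 257068.23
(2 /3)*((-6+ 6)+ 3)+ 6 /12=5 /2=2.50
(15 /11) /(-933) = -5 /3421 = -0.00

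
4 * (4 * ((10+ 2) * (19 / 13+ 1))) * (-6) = -36864 / 13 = -2835.69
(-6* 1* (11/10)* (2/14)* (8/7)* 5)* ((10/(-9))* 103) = 90640/147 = 616.60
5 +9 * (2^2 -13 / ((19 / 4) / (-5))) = 3119 / 19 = 164.16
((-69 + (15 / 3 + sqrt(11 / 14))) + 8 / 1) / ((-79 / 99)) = 69.07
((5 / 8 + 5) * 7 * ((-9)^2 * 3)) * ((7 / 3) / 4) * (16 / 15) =11907 / 2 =5953.50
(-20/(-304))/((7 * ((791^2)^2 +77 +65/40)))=10/416531223525361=0.00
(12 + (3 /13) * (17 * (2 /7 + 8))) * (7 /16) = 2025 /104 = 19.47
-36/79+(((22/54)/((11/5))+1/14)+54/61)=1249903/1821582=0.69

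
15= 15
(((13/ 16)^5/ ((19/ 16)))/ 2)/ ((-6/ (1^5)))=-371293/ 14942208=-0.02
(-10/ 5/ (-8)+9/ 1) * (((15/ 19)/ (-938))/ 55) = -111/ 784168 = -0.00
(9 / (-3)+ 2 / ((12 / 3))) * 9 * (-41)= 922.50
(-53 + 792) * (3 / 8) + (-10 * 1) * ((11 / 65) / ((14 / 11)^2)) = 276.08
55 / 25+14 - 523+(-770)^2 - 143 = 2961251 / 5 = 592250.20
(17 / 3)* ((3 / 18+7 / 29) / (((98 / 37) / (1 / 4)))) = 44659 / 204624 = 0.22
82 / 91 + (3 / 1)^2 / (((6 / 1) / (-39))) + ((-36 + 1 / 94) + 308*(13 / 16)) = 2680169 / 17108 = 156.66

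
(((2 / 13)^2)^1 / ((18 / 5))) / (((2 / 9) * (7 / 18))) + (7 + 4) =13103 / 1183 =11.08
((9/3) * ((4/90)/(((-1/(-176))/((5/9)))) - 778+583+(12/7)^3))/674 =-5156981/6241914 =-0.83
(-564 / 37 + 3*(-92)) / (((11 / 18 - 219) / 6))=8.00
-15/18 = -5/6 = -0.83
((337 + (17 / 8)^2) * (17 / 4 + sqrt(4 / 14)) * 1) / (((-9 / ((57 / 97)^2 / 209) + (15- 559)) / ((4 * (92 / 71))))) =-162375653 / 129316560- 9551509 * sqrt(14) / 226303980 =-1.41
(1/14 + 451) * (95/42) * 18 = 1799775/98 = 18365.05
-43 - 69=-112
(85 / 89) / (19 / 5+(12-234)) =-0.00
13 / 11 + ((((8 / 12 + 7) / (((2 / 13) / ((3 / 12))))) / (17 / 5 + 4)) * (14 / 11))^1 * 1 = 16237 / 4884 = 3.32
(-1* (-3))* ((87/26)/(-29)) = -9/26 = -0.35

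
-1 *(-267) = 267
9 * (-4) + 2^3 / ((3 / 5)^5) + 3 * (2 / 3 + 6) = 21112 / 243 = 86.88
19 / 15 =1.27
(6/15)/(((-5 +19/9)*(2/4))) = -18/65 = -0.28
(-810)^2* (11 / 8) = 1804275 / 2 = 902137.50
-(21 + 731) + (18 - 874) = -1608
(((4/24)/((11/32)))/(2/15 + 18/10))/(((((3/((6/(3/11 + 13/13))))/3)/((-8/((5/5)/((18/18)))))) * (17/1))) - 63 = -219333/3451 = -63.56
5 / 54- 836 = -45139 / 54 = -835.91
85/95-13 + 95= 1575/19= 82.89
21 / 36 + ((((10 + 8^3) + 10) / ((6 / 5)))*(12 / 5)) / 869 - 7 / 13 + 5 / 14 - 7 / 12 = 164971 / 158158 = 1.04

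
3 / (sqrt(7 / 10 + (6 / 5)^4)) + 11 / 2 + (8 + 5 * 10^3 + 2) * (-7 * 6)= -420829 / 2 + 75 * sqrt(6934) / 3467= -210412.70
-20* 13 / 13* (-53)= 1060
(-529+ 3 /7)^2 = 13690000 /49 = 279387.76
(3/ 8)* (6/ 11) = 9/ 44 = 0.20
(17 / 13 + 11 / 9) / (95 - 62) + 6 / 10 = 0.68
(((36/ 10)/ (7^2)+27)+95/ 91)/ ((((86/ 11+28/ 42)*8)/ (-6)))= -4432923/ 1783600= -2.49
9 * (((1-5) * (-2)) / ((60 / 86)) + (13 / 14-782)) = -484851 / 70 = -6926.44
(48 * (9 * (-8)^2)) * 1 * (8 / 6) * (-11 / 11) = -36864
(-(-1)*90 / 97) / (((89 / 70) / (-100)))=-630000 / 8633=-72.98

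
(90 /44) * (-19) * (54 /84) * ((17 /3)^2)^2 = -7934495 /308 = -25761.35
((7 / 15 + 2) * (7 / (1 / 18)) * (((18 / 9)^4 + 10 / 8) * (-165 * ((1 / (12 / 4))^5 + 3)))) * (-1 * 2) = 47834710 / 9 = 5314967.78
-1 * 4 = -4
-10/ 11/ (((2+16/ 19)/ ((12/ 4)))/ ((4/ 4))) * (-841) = 79895/ 99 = 807.02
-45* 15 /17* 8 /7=-5400 /119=-45.38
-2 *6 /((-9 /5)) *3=20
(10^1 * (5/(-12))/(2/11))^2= 75625/144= 525.17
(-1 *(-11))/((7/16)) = 176/7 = 25.14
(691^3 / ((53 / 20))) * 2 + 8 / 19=250753922384 / 1007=249010846.46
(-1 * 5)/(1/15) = -75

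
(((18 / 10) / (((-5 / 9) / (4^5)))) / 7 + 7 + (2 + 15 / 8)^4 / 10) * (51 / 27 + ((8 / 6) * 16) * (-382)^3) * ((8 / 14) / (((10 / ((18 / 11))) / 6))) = 2922368383447851903 / 9856000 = 296506532411.51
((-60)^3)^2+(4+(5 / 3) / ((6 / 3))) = 279936000029 / 6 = 46656000004.83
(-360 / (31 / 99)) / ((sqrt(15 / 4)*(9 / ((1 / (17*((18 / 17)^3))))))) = -6358*sqrt(15) / 7533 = -3.27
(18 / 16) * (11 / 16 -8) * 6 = -3159 / 64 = -49.36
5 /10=1 /2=0.50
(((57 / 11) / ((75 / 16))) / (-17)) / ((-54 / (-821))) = -124792 / 126225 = -0.99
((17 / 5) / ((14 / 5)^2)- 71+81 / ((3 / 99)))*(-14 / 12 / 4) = -510077 / 672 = -759.04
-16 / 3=-5.33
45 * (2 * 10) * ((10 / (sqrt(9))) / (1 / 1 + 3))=750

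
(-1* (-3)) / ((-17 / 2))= -0.35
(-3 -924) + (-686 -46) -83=-1742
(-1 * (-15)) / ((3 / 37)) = 185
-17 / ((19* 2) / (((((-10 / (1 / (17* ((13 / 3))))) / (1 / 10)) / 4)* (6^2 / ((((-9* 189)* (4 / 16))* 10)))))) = -75140 / 10773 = -6.97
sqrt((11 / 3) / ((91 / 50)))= 5 * sqrt(6006) / 273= 1.42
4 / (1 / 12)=48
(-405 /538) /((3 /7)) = -945 /538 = -1.76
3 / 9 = 1 / 3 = 0.33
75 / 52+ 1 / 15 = 1177 / 780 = 1.51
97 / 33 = 2.94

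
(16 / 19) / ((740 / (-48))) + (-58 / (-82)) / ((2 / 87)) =30.71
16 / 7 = 2.29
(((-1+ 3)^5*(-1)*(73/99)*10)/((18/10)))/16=-8.19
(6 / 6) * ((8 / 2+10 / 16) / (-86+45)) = -37 / 328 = -0.11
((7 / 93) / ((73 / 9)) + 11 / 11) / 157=2284 / 355291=0.01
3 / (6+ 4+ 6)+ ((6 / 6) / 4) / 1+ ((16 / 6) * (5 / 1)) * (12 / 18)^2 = 2749 / 432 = 6.36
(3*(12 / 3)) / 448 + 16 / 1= 1795 / 112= 16.03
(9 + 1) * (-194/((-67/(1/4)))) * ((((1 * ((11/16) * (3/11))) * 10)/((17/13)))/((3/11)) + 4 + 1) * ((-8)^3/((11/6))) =-259804800/12529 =-20736.28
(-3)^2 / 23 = 9 / 23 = 0.39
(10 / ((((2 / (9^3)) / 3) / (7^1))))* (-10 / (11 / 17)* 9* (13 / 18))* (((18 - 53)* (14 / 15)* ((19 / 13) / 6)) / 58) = 673043175 / 638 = 1054926.61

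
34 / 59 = 0.58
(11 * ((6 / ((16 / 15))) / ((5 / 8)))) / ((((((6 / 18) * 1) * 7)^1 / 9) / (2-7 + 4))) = -2673 / 7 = -381.86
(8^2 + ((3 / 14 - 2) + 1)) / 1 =885 / 14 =63.21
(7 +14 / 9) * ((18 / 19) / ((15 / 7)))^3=633864 / 857375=0.74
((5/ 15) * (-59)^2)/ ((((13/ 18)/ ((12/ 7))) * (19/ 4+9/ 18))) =524.61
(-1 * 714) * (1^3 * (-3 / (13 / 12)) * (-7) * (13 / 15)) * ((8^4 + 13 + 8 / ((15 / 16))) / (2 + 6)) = -6173829.48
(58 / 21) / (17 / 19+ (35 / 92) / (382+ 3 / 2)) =38880764 / 12609639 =3.08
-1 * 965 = -965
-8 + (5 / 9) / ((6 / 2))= -211 / 27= -7.81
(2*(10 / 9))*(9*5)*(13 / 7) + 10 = 1370 / 7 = 195.71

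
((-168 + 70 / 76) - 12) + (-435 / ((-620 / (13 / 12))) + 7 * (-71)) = -6364205 / 9424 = -675.32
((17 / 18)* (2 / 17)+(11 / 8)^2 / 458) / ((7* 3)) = 0.01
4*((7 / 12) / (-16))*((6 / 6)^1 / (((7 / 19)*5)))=-19 / 240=-0.08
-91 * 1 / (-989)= 91 / 989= 0.09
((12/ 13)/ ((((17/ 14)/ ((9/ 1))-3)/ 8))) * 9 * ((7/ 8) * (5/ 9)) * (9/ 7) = -68040/ 4693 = -14.50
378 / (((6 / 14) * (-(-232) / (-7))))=-3087 / 116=-26.61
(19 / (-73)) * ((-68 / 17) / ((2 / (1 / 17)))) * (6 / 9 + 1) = 190 / 3723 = 0.05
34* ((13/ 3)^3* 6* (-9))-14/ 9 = -1344578/ 9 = -149397.56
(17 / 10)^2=289 / 100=2.89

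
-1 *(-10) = 10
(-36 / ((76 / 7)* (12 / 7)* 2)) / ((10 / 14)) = -1029 / 760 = -1.35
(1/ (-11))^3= -0.00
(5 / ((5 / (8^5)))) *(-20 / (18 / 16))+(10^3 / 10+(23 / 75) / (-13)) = -1703643569 / 2925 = -582442.25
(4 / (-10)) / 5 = -2 / 25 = -0.08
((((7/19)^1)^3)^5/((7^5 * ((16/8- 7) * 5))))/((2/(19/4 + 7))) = -13276336703/3036225405974959659800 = -0.00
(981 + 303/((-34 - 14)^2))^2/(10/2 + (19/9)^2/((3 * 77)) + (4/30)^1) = 5902029576976995/31591890944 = 186821.03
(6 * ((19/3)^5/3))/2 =2476099/243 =10189.71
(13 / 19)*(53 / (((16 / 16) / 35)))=24115 / 19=1269.21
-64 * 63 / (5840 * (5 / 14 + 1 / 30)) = -5292 / 2993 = -1.77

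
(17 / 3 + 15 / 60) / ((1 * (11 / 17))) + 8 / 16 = 1273 / 132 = 9.64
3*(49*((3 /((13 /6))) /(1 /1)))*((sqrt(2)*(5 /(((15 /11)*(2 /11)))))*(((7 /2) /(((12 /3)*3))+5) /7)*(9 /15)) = 968121*sqrt(2) /520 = 2632.94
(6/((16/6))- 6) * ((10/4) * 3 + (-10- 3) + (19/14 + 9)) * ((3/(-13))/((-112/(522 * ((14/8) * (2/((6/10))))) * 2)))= -332775/5824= -57.14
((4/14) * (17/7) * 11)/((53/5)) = 1870/2597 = 0.72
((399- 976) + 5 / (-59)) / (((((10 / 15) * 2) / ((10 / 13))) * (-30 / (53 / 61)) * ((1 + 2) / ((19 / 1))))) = 8571584 / 140361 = 61.07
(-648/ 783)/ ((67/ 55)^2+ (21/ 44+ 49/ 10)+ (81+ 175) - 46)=-290400/ 76096609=-0.00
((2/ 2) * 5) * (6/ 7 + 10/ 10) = 65/ 7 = 9.29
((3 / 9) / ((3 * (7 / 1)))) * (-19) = -19 / 63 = -0.30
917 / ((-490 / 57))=-7467 / 70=-106.67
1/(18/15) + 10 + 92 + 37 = 839/6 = 139.83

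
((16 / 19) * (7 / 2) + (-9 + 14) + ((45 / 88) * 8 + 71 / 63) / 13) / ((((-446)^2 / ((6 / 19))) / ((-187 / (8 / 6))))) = -24294071 / 13069179032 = -0.00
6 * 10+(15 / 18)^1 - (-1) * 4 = 64.83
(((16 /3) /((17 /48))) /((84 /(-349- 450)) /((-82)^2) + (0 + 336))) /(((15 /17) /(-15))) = -343838464 /451287963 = -0.76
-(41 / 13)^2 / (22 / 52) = -23.51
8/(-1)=-8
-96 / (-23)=96 / 23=4.17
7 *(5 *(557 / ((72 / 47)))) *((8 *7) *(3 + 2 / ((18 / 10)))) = 237312635 / 81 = 2929785.62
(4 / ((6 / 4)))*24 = 64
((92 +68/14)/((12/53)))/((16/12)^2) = 53901/224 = 240.63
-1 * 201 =-201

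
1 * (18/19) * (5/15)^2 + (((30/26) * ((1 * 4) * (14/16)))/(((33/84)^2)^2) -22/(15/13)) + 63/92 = 754894668871/4990531260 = 151.27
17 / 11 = 1.55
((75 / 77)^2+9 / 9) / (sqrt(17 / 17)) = 11554 / 5929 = 1.95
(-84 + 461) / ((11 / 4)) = 1508 / 11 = 137.09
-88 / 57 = -1.54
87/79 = 1.10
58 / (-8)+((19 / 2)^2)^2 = 8137.81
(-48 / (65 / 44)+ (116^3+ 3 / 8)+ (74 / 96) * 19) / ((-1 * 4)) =-4869941009 / 12480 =-390219.63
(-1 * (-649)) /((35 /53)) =34397 /35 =982.77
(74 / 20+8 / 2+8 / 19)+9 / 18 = 819 / 95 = 8.62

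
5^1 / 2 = 5 / 2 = 2.50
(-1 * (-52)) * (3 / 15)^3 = 52 / 125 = 0.42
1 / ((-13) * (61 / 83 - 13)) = 83 / 13234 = 0.01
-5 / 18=-0.28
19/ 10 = 1.90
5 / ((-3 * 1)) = -5 / 3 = -1.67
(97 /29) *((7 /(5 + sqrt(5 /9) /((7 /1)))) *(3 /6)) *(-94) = -14073633 /63916 + 670173 *sqrt(5) /319580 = -215.50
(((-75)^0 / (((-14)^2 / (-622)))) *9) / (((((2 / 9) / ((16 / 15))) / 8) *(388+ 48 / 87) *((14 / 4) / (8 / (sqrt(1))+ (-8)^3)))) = 31169664 / 76685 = 406.46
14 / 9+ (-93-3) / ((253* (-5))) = 18574 / 11385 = 1.63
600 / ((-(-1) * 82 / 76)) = 22800 / 41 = 556.10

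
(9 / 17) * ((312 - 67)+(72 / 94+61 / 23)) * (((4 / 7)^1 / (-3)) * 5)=-16112400 / 128639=-125.25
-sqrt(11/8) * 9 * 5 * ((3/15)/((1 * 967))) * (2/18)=-0.00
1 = 1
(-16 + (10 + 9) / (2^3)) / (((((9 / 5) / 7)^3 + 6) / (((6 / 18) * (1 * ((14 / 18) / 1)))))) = -32713625 / 55723464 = -0.59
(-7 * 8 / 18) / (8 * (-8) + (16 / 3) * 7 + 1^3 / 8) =32 / 273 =0.12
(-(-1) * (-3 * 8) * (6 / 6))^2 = 576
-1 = -1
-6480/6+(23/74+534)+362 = -13593/74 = -183.69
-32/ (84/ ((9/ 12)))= -2/ 7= -0.29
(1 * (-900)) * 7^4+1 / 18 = -38896199 / 18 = -2160899.94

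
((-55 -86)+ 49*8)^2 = 63001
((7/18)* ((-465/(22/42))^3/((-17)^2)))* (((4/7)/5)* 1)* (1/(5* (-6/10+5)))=-20692083825/4231249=-4890.30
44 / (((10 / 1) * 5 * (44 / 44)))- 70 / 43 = -804 / 1075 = -0.75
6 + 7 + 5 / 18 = 239 / 18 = 13.28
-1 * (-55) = 55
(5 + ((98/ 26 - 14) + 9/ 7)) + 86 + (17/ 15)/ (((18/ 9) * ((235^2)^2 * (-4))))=2732743352023453/ 33303822825000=82.05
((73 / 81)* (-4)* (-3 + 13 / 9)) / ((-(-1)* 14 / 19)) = 5548 / 729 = 7.61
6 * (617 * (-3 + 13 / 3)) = 4936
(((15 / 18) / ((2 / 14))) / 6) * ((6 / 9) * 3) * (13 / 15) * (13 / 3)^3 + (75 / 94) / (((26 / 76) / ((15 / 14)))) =435335077 / 3117933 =139.62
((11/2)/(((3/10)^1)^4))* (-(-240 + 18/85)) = 74734000/459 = 162819.17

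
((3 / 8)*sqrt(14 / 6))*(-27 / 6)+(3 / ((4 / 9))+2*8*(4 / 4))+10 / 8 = 24 - 9*sqrt(21) / 16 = 21.42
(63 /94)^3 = 250047 /830584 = 0.30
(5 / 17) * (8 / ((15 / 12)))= 1.88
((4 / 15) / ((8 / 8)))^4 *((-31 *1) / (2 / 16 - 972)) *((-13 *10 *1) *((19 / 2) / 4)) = -3920384 / 78721875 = -0.05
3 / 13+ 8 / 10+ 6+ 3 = 652 / 65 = 10.03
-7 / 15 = -0.47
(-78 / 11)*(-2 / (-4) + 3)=-273 / 11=-24.82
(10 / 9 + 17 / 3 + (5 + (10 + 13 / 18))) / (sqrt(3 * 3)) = 15 / 2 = 7.50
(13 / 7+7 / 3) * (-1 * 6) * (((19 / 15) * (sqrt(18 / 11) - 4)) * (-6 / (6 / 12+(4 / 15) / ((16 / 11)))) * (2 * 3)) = -4565.02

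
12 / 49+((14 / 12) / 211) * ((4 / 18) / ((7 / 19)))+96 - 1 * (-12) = 30217819 / 279153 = 108.25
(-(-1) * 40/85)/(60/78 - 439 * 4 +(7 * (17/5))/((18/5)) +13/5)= -9360/34728331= -0.00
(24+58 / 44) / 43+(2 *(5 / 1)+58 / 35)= 405463 / 33110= 12.25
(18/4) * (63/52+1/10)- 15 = -4731/520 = -9.10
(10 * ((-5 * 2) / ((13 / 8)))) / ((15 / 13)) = -160 / 3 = -53.33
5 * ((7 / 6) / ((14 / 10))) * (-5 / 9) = -125 / 54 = -2.31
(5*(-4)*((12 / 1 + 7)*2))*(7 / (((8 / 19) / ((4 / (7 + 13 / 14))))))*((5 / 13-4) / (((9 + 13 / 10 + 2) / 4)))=1330212800 / 177489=7494.62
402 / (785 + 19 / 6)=2412 / 4729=0.51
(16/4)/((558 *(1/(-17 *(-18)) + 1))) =68/9517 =0.01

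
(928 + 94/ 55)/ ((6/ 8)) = 204536/ 165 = 1239.61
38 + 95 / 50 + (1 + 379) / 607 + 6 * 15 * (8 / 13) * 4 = 262.06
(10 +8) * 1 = 18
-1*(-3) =3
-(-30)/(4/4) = 30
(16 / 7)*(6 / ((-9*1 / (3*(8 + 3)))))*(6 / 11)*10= -1920 / 7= -274.29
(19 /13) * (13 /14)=19 /14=1.36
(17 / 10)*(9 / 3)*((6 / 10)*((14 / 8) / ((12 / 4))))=357 / 200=1.78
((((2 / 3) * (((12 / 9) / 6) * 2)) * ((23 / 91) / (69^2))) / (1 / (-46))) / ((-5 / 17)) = 272 / 110565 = 0.00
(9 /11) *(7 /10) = 63 /110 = 0.57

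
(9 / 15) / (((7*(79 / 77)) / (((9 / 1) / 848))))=297 / 334960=0.00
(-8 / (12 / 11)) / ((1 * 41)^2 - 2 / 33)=-242 / 55471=-0.00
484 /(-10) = -242 /5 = -48.40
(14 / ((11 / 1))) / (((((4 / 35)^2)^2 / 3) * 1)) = 22381.48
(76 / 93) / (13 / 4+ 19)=304 / 8277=0.04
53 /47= 1.13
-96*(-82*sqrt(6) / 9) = 2624*sqrt(6) / 3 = 2142.49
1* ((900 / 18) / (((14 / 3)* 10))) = 15 / 14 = 1.07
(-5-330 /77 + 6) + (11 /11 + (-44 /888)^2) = -787697 /344988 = -2.28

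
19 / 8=2.38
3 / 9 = 1 / 3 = 0.33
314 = 314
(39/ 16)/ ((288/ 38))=247/ 768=0.32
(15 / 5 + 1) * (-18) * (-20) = 1440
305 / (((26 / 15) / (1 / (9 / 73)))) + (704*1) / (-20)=542897 / 390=1392.04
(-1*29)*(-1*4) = 116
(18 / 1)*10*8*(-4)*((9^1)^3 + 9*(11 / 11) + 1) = -4256640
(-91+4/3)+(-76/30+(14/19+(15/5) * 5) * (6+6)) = 9181/95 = 96.64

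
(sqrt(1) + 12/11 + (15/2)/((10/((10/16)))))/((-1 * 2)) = -901/704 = -1.28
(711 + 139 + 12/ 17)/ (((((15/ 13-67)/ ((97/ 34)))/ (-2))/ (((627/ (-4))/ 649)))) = -519742587/ 29191312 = -17.80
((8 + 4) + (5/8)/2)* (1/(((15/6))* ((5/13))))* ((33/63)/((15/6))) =28171/10500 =2.68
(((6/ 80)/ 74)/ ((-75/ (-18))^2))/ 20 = 27/ 9250000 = 0.00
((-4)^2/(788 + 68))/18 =1/963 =0.00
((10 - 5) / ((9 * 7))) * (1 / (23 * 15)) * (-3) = -1 / 1449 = -0.00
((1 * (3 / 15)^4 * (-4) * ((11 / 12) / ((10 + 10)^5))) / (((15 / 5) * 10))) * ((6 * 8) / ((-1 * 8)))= 11 / 30000000000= 0.00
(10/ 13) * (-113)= -1130/ 13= -86.92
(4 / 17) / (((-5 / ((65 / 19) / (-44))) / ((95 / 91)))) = 5 / 1309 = 0.00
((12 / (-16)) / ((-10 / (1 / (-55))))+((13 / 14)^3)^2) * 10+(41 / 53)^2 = 4068729482731 / 581637832160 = 7.00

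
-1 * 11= -11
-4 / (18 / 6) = -4 / 3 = -1.33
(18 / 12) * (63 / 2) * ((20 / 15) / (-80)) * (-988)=15561 / 20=778.05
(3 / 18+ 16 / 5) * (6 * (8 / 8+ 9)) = 202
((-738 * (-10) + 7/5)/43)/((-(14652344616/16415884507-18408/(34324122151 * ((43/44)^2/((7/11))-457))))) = -2934282818919620465/15257188885970136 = -192.32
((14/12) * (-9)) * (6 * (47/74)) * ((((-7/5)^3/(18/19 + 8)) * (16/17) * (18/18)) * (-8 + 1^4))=-540311436/6683125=-80.85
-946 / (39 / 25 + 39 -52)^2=-7.23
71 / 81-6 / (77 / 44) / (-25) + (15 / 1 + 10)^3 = 221498744 / 14175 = 15626.01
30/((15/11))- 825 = -803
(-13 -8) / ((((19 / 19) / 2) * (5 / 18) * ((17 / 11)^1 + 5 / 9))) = -18711 / 260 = -71.97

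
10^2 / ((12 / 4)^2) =100 / 9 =11.11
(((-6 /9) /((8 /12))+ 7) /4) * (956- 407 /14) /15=12977 /140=92.69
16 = 16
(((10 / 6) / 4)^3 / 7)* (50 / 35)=625 / 42336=0.01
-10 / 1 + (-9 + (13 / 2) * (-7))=-129 / 2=-64.50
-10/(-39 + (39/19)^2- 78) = 1805/20358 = 0.09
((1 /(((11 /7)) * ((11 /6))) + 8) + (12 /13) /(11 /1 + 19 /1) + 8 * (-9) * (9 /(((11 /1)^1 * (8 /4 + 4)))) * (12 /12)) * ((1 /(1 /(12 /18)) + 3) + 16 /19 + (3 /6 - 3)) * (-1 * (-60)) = -5188224 /29887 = -173.59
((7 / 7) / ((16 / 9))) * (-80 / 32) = -1.41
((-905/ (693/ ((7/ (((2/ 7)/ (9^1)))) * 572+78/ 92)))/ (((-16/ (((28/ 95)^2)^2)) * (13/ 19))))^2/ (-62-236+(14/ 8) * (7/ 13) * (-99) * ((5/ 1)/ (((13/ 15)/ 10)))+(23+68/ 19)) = -73808025719695832469632/ 32367954314893831486875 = -2.28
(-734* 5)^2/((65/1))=2693780/13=207213.85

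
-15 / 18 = -5 / 6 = -0.83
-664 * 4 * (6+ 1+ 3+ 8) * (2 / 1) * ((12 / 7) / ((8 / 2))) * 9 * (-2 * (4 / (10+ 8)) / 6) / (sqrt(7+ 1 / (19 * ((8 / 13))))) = 127488 * sqrt(40926) / 2513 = 10263.05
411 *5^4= 256875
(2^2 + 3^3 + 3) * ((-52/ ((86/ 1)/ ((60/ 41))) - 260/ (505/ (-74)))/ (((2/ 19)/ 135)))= 1622723.21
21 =21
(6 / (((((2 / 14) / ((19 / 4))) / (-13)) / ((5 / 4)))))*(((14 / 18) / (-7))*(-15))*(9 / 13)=-29925 / 8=-3740.62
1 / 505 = 0.00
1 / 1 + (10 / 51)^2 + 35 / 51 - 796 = -2065910 / 2601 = -794.28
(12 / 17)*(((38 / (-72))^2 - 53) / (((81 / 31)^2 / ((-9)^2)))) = -65662247 / 148716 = -441.53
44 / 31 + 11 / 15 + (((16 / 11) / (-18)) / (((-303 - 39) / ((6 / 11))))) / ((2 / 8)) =20716651 / 9621315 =2.15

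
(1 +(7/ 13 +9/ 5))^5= 481170140857/ 1160290625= 414.70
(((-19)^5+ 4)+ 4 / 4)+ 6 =-2476088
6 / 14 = 3 / 7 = 0.43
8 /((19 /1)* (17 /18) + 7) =144 /449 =0.32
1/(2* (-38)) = -0.01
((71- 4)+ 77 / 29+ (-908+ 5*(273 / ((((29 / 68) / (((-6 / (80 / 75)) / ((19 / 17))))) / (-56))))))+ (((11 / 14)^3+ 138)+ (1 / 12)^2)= 24531301442171 / 27214992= 901389.26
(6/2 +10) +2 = 15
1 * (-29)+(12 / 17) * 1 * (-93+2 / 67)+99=4982 / 1139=4.37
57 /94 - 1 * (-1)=151 /94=1.61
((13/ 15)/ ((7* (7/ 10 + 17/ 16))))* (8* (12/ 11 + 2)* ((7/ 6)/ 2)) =1.01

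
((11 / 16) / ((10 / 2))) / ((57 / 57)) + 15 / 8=161 / 80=2.01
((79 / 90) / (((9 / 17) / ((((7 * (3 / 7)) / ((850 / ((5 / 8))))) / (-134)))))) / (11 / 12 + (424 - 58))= -79 / 1062003600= -0.00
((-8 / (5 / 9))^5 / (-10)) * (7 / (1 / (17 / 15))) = 38375866368 / 78125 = 491211.09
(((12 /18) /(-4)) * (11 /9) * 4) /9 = -0.09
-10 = -10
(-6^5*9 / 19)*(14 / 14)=-69984 / 19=-3683.37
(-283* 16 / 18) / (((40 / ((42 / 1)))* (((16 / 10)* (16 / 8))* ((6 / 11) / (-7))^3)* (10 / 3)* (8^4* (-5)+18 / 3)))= -2.56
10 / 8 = 5 / 4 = 1.25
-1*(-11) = 11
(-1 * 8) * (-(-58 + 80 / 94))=-21488 / 47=-457.19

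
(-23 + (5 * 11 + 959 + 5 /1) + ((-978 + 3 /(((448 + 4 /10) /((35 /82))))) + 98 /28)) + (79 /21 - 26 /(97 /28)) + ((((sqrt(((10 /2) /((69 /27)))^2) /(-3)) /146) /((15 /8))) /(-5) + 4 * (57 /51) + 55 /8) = 3111126827622763 /106890745778040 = 29.11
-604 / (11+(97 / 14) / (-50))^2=-295960000 / 57805609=-5.12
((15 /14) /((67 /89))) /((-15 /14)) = -89 /67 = -1.33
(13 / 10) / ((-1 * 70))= -13 / 700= -0.02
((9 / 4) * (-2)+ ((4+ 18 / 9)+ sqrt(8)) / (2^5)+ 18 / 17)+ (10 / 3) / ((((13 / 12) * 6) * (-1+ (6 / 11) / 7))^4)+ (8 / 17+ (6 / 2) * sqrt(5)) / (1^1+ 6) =-13199267743557001 / 4145672616186192+ sqrt(2) / 16+ 3 * sqrt(5) / 7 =-2.14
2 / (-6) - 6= -19 / 3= -6.33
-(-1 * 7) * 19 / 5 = 133 / 5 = 26.60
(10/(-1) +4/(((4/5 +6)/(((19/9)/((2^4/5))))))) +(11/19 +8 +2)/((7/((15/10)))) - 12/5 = -7932049/813960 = -9.75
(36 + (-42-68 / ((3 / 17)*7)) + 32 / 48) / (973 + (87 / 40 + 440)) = -0.04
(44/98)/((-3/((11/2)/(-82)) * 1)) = 121/12054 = 0.01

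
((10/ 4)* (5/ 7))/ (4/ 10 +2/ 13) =1625/ 504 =3.22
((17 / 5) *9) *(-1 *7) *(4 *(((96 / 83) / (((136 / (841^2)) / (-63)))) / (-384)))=-2807198289 / 3320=-845541.65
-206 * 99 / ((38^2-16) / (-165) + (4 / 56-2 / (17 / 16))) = 266957460 / 136993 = 1948.69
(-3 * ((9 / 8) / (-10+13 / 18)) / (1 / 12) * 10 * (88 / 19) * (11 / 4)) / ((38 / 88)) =77623920 / 60287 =1287.57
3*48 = 144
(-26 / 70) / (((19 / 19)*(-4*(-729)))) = -13 / 102060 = -0.00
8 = 8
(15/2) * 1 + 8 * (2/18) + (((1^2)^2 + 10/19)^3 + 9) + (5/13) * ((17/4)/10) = 135514615/6420024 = 21.11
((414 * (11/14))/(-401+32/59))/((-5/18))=2418174/826945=2.92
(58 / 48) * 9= 87 / 8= 10.88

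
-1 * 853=-853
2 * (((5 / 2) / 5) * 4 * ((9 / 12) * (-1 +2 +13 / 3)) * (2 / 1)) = 32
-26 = -26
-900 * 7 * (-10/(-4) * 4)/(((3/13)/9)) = -2457000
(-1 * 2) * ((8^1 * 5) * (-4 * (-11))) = -3520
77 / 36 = 2.14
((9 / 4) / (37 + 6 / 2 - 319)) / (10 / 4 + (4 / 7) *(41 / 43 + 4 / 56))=-2107 / 806186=-0.00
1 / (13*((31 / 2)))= 2 / 403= 0.00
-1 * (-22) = 22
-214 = -214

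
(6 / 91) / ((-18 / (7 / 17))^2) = 7 / 202878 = 0.00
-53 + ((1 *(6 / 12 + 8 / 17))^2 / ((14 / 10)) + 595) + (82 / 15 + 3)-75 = 476.14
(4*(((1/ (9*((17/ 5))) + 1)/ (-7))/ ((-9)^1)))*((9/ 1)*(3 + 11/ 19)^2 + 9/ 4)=2979406/ 386631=7.71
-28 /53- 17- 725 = -39354 /53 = -742.53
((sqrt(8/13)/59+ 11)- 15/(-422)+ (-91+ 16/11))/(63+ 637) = -364443/3249400+ sqrt(26)/268450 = -0.11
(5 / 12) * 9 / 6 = 5 / 8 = 0.62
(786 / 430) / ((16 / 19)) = 7467 / 3440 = 2.17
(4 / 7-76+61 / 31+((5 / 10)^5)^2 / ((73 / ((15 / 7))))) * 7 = -1191621167 / 2317312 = -514.23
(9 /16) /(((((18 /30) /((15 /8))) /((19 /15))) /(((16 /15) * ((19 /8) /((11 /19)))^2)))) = 2476099 /61952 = 39.97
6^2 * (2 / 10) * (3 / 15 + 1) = 216 / 25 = 8.64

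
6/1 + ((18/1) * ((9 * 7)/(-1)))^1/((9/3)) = -372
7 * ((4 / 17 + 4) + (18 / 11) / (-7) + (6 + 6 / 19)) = 256602 / 3553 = 72.22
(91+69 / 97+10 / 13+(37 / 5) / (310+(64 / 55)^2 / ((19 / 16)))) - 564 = -10632317874381 / 22550193146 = -471.50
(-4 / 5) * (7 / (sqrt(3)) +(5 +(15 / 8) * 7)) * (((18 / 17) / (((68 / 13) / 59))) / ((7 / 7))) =-200187 / 1156-32214 * sqrt(3) / 1445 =-211.79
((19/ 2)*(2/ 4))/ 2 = 19/ 8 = 2.38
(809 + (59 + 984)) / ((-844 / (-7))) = 3241 / 211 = 15.36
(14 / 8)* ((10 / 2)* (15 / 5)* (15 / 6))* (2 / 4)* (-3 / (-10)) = 315 / 32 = 9.84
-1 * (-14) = 14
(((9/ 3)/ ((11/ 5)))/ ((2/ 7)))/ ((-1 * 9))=-35/ 66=-0.53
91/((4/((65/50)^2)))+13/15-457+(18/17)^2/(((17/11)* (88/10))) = -2462022599/5895600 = -417.60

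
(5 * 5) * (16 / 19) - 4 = 324 / 19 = 17.05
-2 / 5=-0.40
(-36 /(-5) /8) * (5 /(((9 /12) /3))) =18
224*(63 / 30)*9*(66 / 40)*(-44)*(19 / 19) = -7683984 / 25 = -307359.36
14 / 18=7 / 9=0.78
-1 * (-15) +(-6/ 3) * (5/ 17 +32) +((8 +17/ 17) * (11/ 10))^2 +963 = 1719417/ 1700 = 1011.42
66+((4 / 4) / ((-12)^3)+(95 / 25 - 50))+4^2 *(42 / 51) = 4843499 / 146880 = 32.98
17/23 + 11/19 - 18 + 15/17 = -117375/7429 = -15.80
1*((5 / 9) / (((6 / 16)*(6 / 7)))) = 140 / 81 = 1.73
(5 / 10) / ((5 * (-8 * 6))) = -1 / 480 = -0.00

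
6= 6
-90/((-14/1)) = 45/7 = 6.43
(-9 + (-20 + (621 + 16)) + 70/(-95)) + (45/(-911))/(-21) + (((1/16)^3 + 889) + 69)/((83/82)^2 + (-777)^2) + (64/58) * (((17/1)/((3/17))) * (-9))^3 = -10503822108068002276995011857/14606240654195706880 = -719132482.94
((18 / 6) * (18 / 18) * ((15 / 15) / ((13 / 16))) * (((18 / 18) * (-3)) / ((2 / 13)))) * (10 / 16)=-45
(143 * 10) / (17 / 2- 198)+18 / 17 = -41798 / 6443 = -6.49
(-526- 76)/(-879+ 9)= 301/435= 0.69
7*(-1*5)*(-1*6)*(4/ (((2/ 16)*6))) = 1120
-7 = -7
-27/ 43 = -0.63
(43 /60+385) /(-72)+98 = 400217 /4320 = 92.64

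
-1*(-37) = 37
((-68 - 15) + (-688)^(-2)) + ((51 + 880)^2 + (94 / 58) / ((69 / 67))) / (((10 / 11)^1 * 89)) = 896063724001705 / 84297359616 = 10629.80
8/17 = 0.47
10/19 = 0.53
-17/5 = -3.40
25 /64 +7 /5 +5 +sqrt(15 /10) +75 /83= sqrt(6) /2 +204359 /26560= 8.92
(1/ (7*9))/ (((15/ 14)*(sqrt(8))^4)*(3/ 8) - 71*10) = -1/ 43110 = -0.00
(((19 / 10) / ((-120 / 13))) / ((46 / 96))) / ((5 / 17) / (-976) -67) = 315248 / 49169975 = 0.01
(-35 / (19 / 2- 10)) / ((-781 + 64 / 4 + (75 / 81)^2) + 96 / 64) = -102060 / 1111933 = -0.09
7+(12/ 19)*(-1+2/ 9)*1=371/ 57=6.51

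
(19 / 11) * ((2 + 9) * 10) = 190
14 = 14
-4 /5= -0.80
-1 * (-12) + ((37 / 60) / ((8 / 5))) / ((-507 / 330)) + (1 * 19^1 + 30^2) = 7550237 / 8112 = 930.75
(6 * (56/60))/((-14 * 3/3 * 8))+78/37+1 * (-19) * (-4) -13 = 48143/740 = 65.06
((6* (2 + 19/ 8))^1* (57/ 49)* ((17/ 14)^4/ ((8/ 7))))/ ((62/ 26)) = 928335915/ 38108672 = 24.36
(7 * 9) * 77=4851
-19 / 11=-1.73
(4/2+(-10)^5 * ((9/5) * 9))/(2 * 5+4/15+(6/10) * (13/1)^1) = -24299970/271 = -89667.79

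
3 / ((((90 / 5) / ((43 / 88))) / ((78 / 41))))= 559 / 3608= 0.15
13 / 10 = 1.30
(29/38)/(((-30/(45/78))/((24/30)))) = -0.01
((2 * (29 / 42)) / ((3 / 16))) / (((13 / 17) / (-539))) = -607376 / 117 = -5191.25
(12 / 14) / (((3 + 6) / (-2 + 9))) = 2 / 3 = 0.67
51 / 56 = 0.91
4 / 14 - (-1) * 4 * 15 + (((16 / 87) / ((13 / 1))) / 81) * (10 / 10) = 38659954 / 641277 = 60.29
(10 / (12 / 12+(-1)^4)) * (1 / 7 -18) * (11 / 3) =-6875 / 21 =-327.38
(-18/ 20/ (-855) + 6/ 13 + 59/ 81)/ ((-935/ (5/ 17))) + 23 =73141399547/ 3180112650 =23.00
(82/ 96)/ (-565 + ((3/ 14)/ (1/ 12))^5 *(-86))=-689087/ 8255942544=-0.00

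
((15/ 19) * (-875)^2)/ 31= 11484375/ 589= 19498.09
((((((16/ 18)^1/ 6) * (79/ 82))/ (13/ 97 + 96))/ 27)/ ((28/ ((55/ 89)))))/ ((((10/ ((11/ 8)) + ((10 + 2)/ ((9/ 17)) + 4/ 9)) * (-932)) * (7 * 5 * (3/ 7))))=-927223/ 324526941953625600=-0.00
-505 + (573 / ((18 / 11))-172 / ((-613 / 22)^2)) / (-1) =-1927571251 / 2254614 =-854.95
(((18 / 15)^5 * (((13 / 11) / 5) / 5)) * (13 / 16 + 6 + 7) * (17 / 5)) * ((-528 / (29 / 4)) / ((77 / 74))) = -337251403008 / 872265625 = -386.64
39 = 39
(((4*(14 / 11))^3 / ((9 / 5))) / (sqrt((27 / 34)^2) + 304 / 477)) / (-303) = -316460032 / 1872489399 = -0.17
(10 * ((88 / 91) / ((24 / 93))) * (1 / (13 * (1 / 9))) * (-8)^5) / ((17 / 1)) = -1005649920 / 20111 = -50004.97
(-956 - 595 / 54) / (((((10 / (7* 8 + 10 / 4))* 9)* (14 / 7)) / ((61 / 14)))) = -41409667 / 30240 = -1369.37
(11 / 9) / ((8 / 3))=11 / 24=0.46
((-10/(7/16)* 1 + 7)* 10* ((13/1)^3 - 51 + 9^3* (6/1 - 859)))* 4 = 2751428040/7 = 393061148.57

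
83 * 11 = 913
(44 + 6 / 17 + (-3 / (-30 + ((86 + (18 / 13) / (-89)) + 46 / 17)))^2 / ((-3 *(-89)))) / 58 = 1004775482726899 / 1313936879818400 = 0.76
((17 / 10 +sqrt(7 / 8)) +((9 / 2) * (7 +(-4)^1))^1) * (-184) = -13984 / 5 - 46 * sqrt(14) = -2968.92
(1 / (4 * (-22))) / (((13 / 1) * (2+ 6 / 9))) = -3 / 9152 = -0.00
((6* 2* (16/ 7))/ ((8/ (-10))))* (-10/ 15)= 160/ 7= 22.86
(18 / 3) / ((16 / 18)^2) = 243 / 32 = 7.59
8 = 8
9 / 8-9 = -63 / 8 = -7.88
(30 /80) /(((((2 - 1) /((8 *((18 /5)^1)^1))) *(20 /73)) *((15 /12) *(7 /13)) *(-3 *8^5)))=-8541 /14336000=-0.00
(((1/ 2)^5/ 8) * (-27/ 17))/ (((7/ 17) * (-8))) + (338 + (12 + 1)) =5031963/ 14336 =351.00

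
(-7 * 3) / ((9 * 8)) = -7 / 24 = -0.29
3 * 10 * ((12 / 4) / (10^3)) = 9 / 100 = 0.09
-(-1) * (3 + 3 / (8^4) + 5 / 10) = 14339 / 4096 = 3.50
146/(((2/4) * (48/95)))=577.92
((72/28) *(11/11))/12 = 3/14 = 0.21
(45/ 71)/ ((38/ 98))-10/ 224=1.59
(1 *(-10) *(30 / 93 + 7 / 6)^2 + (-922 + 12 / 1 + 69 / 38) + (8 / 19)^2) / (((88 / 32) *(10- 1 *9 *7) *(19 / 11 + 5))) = 5808615914 / 6122808729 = 0.95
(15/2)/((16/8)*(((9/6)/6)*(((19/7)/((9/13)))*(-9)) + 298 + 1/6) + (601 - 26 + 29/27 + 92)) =2835/471277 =0.01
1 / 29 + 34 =987 / 29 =34.03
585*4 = 2340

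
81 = 81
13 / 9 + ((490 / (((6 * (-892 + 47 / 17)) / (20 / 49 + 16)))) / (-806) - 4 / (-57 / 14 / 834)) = 285030056633 / 347252607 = 820.81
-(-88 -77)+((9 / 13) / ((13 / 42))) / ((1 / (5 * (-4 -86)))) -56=-151679 / 169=-897.51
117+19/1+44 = 180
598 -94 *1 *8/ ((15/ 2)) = 7466/ 15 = 497.73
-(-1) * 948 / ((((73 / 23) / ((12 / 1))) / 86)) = 22501728 / 73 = 308242.85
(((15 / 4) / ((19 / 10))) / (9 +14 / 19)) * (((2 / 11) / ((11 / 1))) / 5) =3 / 4477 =0.00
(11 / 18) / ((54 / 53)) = 583 / 972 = 0.60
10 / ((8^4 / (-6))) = -15 / 1024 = -0.01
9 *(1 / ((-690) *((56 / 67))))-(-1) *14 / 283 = 123437 / 3645040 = 0.03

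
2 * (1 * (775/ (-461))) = -1550/ 461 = -3.36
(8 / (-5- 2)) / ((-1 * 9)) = 8 / 63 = 0.13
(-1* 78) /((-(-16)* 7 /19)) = -741 /56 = -13.23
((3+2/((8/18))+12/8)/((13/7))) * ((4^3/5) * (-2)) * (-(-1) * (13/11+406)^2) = -161775460224/7865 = -20569034.99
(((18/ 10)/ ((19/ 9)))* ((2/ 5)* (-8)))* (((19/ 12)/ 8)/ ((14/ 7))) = -27/ 100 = -0.27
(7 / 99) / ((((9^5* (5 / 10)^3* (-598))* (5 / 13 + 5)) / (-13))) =26 / 672272865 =0.00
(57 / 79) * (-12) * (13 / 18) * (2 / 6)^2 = -494 / 711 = -0.69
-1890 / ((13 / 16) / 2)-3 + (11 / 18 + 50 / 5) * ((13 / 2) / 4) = -8682457 / 1872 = -4638.06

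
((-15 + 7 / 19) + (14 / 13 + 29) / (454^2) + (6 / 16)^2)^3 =-1644613056171582666191063098777 / 540487836678922285415661568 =-3042.83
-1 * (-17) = 17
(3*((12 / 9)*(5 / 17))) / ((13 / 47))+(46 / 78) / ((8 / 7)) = 25297 / 5304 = 4.77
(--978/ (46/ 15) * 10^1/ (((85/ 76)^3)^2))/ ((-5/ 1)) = -565381590441984/ 1734887771875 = -325.89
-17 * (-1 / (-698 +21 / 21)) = -1 / 41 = -0.02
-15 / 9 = -5 / 3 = -1.67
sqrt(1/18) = sqrt(2)/6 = 0.24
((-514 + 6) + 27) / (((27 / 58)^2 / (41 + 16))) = -30743596 / 243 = -126516.86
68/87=0.78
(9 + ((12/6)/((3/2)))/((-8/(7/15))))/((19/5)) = 803/342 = 2.35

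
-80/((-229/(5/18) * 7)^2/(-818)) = 409000/208138329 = 0.00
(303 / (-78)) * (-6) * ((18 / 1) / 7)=5454 / 91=59.93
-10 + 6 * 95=560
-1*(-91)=91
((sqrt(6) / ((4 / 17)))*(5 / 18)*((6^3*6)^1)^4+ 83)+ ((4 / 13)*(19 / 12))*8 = 3389 / 39+ 3330476974080*sqrt(6) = 8157969186671.41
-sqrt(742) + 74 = 46.76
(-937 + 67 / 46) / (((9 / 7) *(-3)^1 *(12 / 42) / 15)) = 3514525 / 276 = 12733.79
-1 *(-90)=90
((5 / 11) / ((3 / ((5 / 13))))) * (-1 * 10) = -0.58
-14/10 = -7/5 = -1.40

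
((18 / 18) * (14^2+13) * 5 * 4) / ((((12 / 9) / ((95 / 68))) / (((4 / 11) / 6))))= 9025 / 34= 265.44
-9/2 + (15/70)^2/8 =-4.49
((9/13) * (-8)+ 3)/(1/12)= -396/13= -30.46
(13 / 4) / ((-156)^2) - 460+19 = -3302207 / 7488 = -441.00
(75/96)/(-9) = -25/288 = -0.09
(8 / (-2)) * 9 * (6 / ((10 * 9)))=-12 / 5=-2.40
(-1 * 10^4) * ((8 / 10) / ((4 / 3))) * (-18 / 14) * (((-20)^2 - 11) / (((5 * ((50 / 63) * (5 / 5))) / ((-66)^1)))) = -49910256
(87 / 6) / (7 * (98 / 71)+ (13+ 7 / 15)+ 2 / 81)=833895 / 1331548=0.63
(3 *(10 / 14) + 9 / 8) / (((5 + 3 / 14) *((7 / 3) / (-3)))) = -1647 / 2044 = -0.81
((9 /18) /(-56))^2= 1 /12544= 0.00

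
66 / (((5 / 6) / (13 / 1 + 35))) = 19008 / 5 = 3801.60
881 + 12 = 893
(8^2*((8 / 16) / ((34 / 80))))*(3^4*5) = 30494.12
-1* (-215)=215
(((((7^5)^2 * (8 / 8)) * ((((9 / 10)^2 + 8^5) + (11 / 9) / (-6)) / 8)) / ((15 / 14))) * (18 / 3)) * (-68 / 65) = -2974055687627172547 / 438750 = -6778474501714.35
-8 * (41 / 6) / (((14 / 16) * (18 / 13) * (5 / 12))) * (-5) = 34112 / 63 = 541.46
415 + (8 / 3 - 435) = -52 / 3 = -17.33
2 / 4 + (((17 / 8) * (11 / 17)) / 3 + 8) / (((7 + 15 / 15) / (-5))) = -919 / 192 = -4.79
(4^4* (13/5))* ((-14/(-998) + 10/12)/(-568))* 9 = -1583088/177145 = -8.94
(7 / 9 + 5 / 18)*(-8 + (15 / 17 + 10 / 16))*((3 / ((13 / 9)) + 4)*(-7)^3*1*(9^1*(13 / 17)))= 98314.53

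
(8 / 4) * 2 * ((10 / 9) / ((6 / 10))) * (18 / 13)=400 / 39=10.26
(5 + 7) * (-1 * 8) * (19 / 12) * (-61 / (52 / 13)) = 2318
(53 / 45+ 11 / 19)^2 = 3.09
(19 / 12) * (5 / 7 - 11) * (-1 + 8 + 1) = -912 / 7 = -130.29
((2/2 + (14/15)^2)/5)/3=421/3375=0.12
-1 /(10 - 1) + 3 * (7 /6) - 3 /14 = 200 /63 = 3.17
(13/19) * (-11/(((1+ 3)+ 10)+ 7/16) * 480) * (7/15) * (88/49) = -585728/2793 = -209.71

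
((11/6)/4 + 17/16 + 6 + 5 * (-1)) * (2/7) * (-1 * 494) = -29887/84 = -355.80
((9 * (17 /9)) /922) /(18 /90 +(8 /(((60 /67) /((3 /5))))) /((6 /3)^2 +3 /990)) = 22457 /1874426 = 0.01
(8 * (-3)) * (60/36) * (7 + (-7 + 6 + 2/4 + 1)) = -300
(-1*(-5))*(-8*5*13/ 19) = -2600/ 19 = -136.84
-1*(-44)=44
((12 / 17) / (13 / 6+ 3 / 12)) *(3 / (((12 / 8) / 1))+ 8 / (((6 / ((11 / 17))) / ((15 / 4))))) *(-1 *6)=-76896 / 8381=-9.18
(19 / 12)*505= 9595 / 12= 799.58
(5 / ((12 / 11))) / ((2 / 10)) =22.92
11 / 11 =1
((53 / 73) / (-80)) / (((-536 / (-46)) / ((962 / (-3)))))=586339 / 2347680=0.25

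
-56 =-56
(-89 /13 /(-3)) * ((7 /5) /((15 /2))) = 1246 /2925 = 0.43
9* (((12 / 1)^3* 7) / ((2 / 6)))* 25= 8164800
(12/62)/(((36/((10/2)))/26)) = 65/93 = 0.70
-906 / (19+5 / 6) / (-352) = 1359 / 10472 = 0.13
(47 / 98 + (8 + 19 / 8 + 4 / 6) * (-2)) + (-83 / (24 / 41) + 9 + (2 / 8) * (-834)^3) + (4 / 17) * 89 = -966437000203 / 6664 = -145023559.45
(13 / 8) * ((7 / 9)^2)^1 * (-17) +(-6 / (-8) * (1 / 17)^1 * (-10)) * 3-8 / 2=-242737 / 11016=-22.03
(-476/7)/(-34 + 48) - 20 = -174/7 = -24.86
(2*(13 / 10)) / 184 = 0.01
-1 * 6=-6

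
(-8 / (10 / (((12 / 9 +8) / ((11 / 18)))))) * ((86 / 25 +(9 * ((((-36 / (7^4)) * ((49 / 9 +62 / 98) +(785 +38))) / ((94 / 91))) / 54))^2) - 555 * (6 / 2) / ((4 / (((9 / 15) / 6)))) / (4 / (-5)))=-267289929489640913 / 367707111184875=-726.91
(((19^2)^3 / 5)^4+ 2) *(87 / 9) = 47354708332621519237924187698653 / 625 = 75767533332194430780678700000.00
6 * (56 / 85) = 336 / 85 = 3.95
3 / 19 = 0.16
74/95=0.78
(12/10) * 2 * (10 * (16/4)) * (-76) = -7296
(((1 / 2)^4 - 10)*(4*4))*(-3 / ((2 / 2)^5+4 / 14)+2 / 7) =2279 / 7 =325.57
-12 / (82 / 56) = -336 / 41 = -8.20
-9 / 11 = -0.82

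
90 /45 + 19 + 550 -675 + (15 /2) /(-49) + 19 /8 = -39897 /392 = -101.78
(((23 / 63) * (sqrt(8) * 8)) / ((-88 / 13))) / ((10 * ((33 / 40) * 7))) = -2392 * sqrt(2) / 160083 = -0.02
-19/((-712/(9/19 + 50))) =959/712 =1.35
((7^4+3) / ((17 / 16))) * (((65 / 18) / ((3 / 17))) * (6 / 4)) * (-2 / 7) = -1250080 / 63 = -19842.54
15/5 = 3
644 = 644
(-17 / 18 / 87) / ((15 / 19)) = -323 / 23490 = -0.01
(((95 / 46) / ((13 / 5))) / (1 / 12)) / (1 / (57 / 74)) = 81225 / 11063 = 7.34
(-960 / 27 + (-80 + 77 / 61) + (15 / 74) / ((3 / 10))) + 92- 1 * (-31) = 190585 / 20313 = 9.38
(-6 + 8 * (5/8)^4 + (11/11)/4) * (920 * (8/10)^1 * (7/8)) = -373359/128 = -2916.87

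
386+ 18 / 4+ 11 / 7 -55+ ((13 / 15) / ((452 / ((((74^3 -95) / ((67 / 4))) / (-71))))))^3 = 91545198176057864476069 / 271814633220254986750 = 336.79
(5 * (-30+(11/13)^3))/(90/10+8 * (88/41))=-13238695/2357381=-5.62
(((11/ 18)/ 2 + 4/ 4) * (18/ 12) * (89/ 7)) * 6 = 4183/ 28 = 149.39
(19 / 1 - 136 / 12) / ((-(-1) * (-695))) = -23 / 2085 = -0.01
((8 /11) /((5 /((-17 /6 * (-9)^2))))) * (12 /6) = -3672 /55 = -66.76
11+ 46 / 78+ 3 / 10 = 4637 / 390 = 11.89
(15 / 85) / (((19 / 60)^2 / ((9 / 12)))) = 8100 / 6137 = 1.32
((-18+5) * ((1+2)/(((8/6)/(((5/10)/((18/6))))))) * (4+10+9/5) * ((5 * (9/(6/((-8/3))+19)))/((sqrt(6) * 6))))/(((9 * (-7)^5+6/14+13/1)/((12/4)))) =64701 * sqrt(6)/567488392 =0.00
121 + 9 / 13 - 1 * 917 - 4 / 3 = -796.64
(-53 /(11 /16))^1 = -848 /11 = -77.09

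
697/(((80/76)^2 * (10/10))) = 251617/400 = 629.04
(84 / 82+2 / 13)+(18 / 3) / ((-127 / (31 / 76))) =2981159 / 2572258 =1.16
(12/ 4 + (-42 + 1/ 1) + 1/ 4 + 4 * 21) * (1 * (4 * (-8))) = -1480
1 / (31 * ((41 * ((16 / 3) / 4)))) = 3 / 5084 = 0.00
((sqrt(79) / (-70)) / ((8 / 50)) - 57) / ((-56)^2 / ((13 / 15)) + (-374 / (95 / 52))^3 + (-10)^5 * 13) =55729375 * sqrt(79) / 6164120992069376 + 635314875 / 110073589144096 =0.00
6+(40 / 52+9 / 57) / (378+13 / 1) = 579691 / 96577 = 6.00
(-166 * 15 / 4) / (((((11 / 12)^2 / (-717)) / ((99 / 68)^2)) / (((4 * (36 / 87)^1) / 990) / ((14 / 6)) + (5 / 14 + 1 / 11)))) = 118567157427 / 234668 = 505254.90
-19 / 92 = -0.21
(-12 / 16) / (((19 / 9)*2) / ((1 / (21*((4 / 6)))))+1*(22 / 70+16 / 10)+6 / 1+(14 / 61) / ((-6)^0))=-57645 / 5169212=-0.01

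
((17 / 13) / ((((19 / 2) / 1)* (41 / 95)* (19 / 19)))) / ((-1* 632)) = -85 / 168428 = -0.00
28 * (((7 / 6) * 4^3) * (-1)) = -6272 / 3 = -2090.67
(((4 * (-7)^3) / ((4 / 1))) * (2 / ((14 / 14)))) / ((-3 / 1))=686 / 3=228.67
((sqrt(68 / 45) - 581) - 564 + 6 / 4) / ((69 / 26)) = -29731 / 69 + 52* sqrt(85) / 1035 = -430.42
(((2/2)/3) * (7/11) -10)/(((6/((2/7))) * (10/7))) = -323/990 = -0.33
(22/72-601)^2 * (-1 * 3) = -467640625/432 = -1082501.45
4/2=2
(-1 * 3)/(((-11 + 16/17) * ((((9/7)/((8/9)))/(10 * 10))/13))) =1237600/4617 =268.05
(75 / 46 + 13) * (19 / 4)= 12787 / 184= 69.49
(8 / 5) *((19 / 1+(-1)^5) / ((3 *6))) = 8 / 5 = 1.60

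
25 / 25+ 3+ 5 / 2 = 13 / 2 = 6.50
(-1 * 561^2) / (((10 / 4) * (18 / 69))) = -2412861 / 5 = -482572.20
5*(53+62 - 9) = 530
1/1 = 1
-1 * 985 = -985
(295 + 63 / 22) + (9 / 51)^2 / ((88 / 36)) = 946949 / 3179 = 297.88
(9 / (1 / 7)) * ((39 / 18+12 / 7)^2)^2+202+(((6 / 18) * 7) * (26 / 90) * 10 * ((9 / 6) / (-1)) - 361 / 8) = 237720241 / 16464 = 14438.79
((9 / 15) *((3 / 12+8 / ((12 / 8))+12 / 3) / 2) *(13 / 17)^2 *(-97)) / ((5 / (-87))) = 32802393 / 11560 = 2837.58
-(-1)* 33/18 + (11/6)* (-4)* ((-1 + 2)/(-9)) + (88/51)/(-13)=2.52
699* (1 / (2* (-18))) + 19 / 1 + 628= 7531 / 12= 627.58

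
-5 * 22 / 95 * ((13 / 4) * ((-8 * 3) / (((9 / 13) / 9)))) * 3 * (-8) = -28178.53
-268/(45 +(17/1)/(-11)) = -1474/239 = -6.17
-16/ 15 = -1.07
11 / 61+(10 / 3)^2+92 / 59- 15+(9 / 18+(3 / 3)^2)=-42059 / 64782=-0.65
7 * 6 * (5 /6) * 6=210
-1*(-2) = 2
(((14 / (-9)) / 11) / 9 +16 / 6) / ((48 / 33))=1181 / 648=1.82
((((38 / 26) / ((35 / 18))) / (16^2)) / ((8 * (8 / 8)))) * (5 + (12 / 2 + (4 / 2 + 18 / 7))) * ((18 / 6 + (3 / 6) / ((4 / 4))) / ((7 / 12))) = 55917 / 1630720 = 0.03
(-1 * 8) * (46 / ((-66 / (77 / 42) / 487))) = 44804 / 9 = 4978.22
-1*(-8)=8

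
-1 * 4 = -4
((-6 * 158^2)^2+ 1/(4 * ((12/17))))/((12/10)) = 5384459197525/288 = 18696038880.30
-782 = -782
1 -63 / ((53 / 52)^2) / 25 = -100127 / 70225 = -1.43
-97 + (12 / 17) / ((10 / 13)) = -8167 / 85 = -96.08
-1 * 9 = -9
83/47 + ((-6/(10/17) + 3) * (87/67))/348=27382/15745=1.74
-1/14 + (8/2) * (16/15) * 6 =1787/70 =25.53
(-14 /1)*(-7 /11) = 98 /11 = 8.91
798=798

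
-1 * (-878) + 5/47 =878.11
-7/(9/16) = -112/9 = -12.44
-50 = -50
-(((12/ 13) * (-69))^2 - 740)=-560524/ 169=-3316.71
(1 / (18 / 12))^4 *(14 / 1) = 224 / 81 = 2.77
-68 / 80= -17 / 20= -0.85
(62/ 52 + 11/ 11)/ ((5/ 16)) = 456/ 65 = 7.02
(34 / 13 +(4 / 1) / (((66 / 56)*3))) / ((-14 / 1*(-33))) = 2411 / 297297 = 0.01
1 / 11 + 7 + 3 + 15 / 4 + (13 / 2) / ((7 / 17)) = 9125 / 308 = 29.63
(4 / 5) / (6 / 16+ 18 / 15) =32 / 63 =0.51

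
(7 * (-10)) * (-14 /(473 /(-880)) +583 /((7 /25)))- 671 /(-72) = -456857947 /3096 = -147563.94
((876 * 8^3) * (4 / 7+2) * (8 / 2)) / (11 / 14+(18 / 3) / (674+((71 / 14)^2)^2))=1104503462461440 / 189190553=5838047.65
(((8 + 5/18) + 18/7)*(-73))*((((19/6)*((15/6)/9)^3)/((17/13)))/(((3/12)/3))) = -3081047125/6246072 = -493.28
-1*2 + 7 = 5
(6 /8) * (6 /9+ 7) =23 /4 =5.75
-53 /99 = -0.54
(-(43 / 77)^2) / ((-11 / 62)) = 114638 / 65219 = 1.76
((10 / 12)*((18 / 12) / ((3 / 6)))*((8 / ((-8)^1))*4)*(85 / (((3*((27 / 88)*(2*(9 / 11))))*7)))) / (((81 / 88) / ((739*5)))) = -133770824000 / 413343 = -323631.52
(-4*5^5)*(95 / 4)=-296875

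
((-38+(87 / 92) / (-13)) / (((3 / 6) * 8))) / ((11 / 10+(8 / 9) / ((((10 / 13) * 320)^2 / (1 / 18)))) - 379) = 590133600000 / 23430041805469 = 0.03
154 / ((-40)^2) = 77 / 800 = 0.10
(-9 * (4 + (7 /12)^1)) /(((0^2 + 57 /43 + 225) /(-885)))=2093025 /12976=161.30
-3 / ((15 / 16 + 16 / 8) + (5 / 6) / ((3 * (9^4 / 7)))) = -1.02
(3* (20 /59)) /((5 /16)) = 192 /59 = 3.25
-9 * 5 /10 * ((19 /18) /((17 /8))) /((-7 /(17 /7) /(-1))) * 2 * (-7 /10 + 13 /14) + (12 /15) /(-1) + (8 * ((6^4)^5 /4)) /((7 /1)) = 358303527126171252 /343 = 1044616697160849.13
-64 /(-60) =16 /15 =1.07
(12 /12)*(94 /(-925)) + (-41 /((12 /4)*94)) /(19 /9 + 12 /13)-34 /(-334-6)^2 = -62899097 /419794600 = -0.15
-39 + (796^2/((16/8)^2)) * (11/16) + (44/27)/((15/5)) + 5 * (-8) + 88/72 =35259467/324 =108825.52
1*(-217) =-217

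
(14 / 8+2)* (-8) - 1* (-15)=-15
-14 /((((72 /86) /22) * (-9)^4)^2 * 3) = -0.00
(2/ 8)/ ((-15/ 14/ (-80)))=18.67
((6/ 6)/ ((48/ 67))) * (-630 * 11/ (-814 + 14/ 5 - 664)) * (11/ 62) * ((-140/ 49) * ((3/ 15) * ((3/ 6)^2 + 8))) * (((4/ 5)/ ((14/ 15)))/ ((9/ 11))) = -73571025/ 12804736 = -5.75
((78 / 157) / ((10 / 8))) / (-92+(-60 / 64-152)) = -4992 / 3076415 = -0.00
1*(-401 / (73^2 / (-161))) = 64561 / 5329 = 12.12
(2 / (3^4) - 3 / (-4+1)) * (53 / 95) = 4399 / 7695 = 0.57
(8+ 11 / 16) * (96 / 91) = 9.16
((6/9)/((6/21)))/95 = 7/285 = 0.02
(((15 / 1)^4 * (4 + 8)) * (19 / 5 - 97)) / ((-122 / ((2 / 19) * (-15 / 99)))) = -94365000 / 12749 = -7401.76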